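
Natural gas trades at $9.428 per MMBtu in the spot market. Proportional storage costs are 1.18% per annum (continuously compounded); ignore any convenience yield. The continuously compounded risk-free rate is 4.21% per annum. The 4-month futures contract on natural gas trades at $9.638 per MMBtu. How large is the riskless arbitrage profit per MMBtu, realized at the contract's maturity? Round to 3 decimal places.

$0.039 per MMBtu

Fair futures: F* = S·e^(carry·T), with carry = (r + u) = 0.0421 + 0.0118 = 0.0539
F* = 9.428 · e^(0.0539 × 4/12) = 9.428 · e^0.017967 = 9.428 × 1.018129 = $9.5989
Market $9.638 > fair $9.5989: forward overpriced → cash-and-carry (buy spot, short the forward).
At maturity, profit = |F_mkt − F*| = |9.638 − 9.5989| = $0.039 per MMBtu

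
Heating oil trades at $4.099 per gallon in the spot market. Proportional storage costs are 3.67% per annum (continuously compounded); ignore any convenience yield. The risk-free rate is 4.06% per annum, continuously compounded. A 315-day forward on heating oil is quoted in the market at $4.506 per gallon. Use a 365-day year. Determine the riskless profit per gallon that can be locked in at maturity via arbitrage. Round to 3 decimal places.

$0.124 per gallon

Fair forward: F* = S·e^(carry·T), with carry = (r + u) = 0.0406 + 0.0367 = 0.0773
F* = 4.099 · e^(0.0773 × 315/365) = 4.099 · e^0.066711 = 4.099 × 1.068986 = $4.3818
Market $4.506 > fair $4.3818: forward overpriced → cash-and-carry (buy spot, short the forward).
At maturity, profit = |F_mkt − F*| = |4.506 − 4.3818| = $0.124 per gallon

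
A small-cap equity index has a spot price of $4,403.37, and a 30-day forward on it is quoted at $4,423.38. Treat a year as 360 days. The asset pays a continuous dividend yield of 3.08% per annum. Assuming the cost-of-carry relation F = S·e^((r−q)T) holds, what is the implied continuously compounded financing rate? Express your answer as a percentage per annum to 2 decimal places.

From F = S·e^((r−q)T): (r − q) = ln(F/S)/T
ln(4423.38/4403.37) = ln(1.004544) = 0.004534
(r − q) = 0.004534 / (30/360) = 0.054408
r = ln(F/S)/T + q = 0.054408 + 0.0308 = 0.085208
r = 8.52%

8.52%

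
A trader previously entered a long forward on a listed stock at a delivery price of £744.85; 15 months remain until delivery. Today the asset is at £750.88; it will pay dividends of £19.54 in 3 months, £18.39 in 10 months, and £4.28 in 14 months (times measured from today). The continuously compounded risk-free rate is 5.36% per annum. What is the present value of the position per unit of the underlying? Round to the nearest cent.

PV(remaining dividends) I = 19.54·e^(−0.0536·3/12) + 18.39·e^(−0.0536·10/12) + 4.28·e^(−0.0536·14/12) = 40.8871
Current forward F = (S − I)·e^(rT) = (750.88 − 40.8871)·e^(0.0536·15/12) = 709.9929 × 1.069295 = 759.1919
Value (long) = (F − K)·e^(−rT) = (759.1919 − 744.85) × 0.935195 = 13.4125
Value = £13.41

£13.41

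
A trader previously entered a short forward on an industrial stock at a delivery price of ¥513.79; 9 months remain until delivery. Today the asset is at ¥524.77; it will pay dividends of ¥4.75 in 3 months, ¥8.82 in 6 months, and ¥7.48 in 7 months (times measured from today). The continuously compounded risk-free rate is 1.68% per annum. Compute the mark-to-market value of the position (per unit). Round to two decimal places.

PV(remaining dividends) I = 4.75·e^(−0.0168·3/12) + 8.82·e^(−0.0168·6/12) + 7.48·e^(−0.0168·7/12) = 20.8834
Current forward F = (S − I)·e^(rT) = (524.77 − 20.8834)·e^(0.0168·9/12) = 503.8866 × 1.012680 = 510.2759
Value (long) = (F − K)·e^(−rT) = (510.2759 − 513.79) × 0.987479 = -3.4701
Short position value = −(long value) = ¥3.47

¥3.47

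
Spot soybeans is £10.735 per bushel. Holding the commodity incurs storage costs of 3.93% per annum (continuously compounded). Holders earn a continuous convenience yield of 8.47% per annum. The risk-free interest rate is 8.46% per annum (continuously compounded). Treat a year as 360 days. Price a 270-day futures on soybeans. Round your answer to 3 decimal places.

£11.055 per bushel

Net carry = r + u − y = 0.0846 + 0.0393 − 0.0847 = 0.0392
F = S·e^((r+u−y)T) = 10.735 · e^(0.0392 × 270/360) = 10.735 · e^0.029400
= 10.735 × 1.029836 = £11.055 per bushel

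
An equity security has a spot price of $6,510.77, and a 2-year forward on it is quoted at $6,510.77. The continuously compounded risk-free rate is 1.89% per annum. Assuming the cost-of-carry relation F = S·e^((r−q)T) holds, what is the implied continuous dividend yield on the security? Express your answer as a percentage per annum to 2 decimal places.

From F = S·e^((r−q)T): (r − q) = ln(F/S)/T
ln(6510.77/6510.77) = ln(1.000000) = 0.000000
(r − q) = 0.000000 / (2) = 0.000000
q = r − ln(F/S)/T = 0.0189 + 0.000000 = 0.018900
q = 1.89%

1.89%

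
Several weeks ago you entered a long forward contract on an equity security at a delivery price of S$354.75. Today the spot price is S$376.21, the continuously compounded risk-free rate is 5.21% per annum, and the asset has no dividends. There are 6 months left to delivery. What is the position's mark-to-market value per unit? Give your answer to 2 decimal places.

Current fair forward for the remaining 6 months: F = S·e^(r·T), r = 0.0521
F = 376.21 · e^(0.0521 × 6/12) = 376.21 × 1.026392 = 386.1389
Value of long forward = (F − K)·e^(−rT) = (386.1389 − 354.75) · e^(−0.0521·6/12)
= 31.3889 × 0.974286 = 30.58

S$30.58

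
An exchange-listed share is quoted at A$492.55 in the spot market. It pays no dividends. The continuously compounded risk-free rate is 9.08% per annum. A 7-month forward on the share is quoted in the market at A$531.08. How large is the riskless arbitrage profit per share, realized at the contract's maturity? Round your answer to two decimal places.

A$11.74 per share

Fair forward: F* = S·e^(carry·T), with carry = r = 0.0908
F* = 492.55 · e^(0.0908 × 7/12) = 492.55 · e^0.052967 = 492.55 × 1.054395 = A$519.3423
Market A$531.08 > fair A$519.3423: forward overpriced → cash-and-carry (buy spot, short the forward).
At maturity, profit = |F_mkt − F*| = |531.08 − 519.3423| = A$11.74 per share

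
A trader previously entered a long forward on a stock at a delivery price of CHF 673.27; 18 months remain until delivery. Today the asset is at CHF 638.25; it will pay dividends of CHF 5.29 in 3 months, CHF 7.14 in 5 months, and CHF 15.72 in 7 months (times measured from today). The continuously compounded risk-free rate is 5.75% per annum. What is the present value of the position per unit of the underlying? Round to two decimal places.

-CHF 6.77

PV(remaining dividends) I = 5.29·e^(−0.0575·3/12) + 7.14·e^(−0.0575·5/12) + 15.72·e^(−0.0575·7/12) = 27.3869
Current forward F = (S − I)·e^(rT) = (638.25 − 27.3869)·e^(0.0575·18/12) = 610.8631 × 1.090079 = 665.8890
Value (long) = (F − K)·e^(−rT) = (665.8890 − 673.27) × 0.917365 = -6.7711
Value = -CHF 6.77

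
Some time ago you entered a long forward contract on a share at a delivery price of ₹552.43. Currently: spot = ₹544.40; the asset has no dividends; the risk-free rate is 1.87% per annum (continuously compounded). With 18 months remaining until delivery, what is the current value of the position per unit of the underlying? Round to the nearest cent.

Current fair forward for the remaining 18 months: F = S·e^(r·T), r = 0.0187
F = 544.40 · e^(0.0187 × 18/12) = 544.40 × 1.028447 = 559.8865
Value of long forward = (F − K)·e^(−rT) = (559.8865 − 552.43) · e^(−0.0187·18/12)
= 7.4565 × 0.972340 = 7.25

₹7.25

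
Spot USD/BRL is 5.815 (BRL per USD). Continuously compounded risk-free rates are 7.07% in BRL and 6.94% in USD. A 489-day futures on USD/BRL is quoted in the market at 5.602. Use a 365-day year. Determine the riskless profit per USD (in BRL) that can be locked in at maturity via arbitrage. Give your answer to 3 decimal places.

Fair futures: F* = S·e^(carry·T), with carry = (r_BRL − r_USD) = 0.0707 − 0.0694 = 0.0013
F* = 5.815 · e^(0.0013 × 489/365) = 5.815 · e^0.001742 = 5.815 × 1.001744 = 5.8251
Market 5.602 < fair 5.8251: forward underpriced → reverse cash-and-carry (short spot, go long the forward).
At maturity, profit = |F_mkt − F*| = |5.602 − 5.8251| = 0.223 per USD (in BRL)

0.223 per USD (in BRL)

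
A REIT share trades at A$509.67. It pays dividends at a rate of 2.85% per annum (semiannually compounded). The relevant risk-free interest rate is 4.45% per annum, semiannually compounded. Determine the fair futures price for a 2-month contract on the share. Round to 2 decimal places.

F = S · (1+r/2)^(2T) / (1+q/2)^(2T)
= 509.67 × 1.007362 / 1.004728 = 509.67 × 1.002622
F = A$511.01

A$511.01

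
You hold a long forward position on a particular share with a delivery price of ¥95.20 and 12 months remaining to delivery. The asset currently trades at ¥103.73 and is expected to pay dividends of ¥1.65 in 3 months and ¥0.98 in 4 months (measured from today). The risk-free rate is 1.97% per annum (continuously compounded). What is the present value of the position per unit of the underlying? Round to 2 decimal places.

¥7.77

PV(remaining dividends) I = 1.65·e^(−0.0197·3/12) + 0.98·e^(−0.0197·4/12) = 2.6155
Current forward F = (S − I)·e^(rT) = (103.73 − 2.6155)·e^(0.0197·12/12) = 101.1145 × 1.019895 = 103.1262
Value (long) = (F − K)·e^(−rT) = (103.1262 − 95.20) × 0.980493 = 7.7716
Value = ¥7.77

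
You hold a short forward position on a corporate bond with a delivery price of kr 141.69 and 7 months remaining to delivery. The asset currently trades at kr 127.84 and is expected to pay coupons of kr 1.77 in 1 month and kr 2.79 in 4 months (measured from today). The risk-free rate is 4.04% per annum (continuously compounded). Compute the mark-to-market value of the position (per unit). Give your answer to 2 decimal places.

kr 15.07

PV(remaining coupons) I = 1.77·e^(−0.0404·1/12) + 2.79·e^(−0.0404·4/12) = 4.5167
Current forward F = (S − I)·e^(rT) = (127.84 − 4.5167)·e^(0.0404·7/12) = 123.3233 × 1.023847 = 126.2642
Value (long) = (F − K)·e^(−rT) = (126.2642 − 141.69) × 0.976709 = -15.0665
Short position value = −(long value) = kr 15.07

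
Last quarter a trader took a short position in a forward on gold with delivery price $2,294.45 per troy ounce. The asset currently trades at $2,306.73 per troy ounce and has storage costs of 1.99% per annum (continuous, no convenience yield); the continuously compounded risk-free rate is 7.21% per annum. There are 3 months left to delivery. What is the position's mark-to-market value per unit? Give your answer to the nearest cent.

Current fair forward for the remaining 3 months: F = S·e^((r + u)·T), (r + u) = 0.0721 + 0.0199 = 0.0920
F = 2306.73 · e^(0.0920 × 3/12) = 2306.73 × 1.02326654 = 2360.3996
Value of long forward = (F − K)·e^(−rT) = (2360.3996 − 2294.45) · e^(−0.0721·3/12)
= 65.9496 × 0.98213648 = 64.77
Short position value = −(long value) = -$64.77

-$64.77 per troy ounce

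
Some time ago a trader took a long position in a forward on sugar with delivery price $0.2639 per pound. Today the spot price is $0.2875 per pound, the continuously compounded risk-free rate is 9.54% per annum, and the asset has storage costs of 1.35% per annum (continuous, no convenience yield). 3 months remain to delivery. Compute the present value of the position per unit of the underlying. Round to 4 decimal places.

$0.0308 per pound

Current fair forward for the remaining 3 months: F = S·e^((r + u)·T), (r + u) = 0.0954 + 0.0135 = 0.1089
F = 0.2875 · e^(0.1089 × 3/12) = 0.2875 × 1.027599 = 0.2954
Value of long forward = (F − K)·e^(−rT) = (0.2954 − 0.2639) · e^(−0.0954·3/12)
= 0.0315 × 0.976432 = 0.0308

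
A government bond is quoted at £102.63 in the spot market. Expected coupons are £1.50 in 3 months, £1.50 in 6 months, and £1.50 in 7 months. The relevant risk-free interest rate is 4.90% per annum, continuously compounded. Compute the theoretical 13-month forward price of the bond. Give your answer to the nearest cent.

£103.58

PV(coupons) I = 1.50·e^(−0.0490·3/12) + 1.50·e^(−0.0490·6/12) + 1.50·e^(−0.0490·7/12)
I = 1.4817 + 1.4637 + 1.4577 = 4.4031
F = (S − I)·e^(rT) = (102.63 − 4.4031) · e^(0.0490·13/12)
= 98.2269 · e^0.053083 = 98.2269 × 1.054517 = £103.58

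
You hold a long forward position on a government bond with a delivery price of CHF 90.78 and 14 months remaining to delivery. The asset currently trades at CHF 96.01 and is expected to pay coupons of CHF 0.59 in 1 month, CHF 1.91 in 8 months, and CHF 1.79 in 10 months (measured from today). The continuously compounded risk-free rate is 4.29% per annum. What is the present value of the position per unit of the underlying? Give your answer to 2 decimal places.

PV(remaining coupons) I = 0.59·e^(−0.0429·1/12) + 1.91·e^(−0.0429·8/12) + 1.79·e^(−0.0429·10/12) = 4.1712
Current forward F = (S − I)·e^(rT) = (96.01 − 4.1712)·e^(0.0429·14/12) = 91.8388 × 1.051324 = 96.5523
Value (long) = (F − K)·e^(−rT) = (96.5523 − 90.78) × 0.951182 = 5.4905
Value = CHF 5.49

CHF 5.49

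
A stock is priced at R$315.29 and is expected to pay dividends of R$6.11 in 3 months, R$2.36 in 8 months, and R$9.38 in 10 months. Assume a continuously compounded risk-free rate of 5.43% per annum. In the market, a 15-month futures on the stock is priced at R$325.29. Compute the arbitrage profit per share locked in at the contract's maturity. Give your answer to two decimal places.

PV(dividends) I = 6.11·e^(−0.0543·3/12) + 2.36·e^(−0.0543·8/12) + 9.38·e^(−0.0543·10/12) = 17.2687
Fair futures F* = (S − I)·e^(rT) = (315.29 − 17.2687)·e^0.067875 = 298.0213 × 1.070232 = 318.9519
Market R$325.29 > fair 318.9519: forward overpriced → cash-and-carry (borrow at r, buy the stock and collect the dividends, short the forward).
Profit at T = |F_mkt − F*| = |325.29 − 318.9519| = R$6.34 per share

R$6.34 per share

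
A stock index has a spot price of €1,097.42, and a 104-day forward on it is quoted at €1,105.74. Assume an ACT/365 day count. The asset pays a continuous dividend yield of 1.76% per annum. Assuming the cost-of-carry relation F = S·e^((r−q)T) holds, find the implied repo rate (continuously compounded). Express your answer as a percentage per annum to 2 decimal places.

4.41%

From F = S·e^((r−q)T): (r − q) = ln(F/S)/T
ln(1105.74/1097.42) = ln(1.007581) = 0.007552
(r − q) = 0.007552 / (104/365) = 0.026505
r = ln(F/S)/T + q = 0.026505 + 0.0176 = 0.044105
r = 4.41%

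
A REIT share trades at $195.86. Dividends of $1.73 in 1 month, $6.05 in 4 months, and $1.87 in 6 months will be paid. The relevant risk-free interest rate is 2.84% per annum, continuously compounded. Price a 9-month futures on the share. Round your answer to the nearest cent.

$190.31

PV(dividends) I = 1.73·e^(−0.0284·1/12) + 6.05·e^(−0.0284·4/12) + 1.87·e^(−0.0284·6/12)
I = 1.7259 + 5.9930 + 1.8436 = 9.5625
F = (S − I)·e^(rT) = (195.86 − 9.5625) · e^(0.0284·9/12)
= 186.2975 · e^0.021300 = 186.2975 × 1.021528 = $190.31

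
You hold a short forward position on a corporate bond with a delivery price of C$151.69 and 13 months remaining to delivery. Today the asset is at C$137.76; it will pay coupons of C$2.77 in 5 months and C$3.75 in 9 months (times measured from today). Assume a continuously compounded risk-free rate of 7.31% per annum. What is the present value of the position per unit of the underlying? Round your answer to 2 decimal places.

C$8.62

PV(remaining coupons) I = 2.77·e^(−0.0731·5/12) + 3.75·e^(−0.0731·9/12) = 6.2368
Current forward F = (S − I)·e^(rT) = (137.76 − 6.2368)·e^(0.0731·13/12) = 131.5232 × 1.082412 = 142.3623
Value (long) = (F − K)·e^(−rT) = (142.3623 − 151.69) × 0.923863 = -8.6175
Short position value = −(long value) = C$8.62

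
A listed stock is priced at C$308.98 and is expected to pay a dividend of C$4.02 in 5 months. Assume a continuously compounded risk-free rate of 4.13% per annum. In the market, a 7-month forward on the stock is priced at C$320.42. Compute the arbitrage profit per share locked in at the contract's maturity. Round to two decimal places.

C$7.95 per share

PV(dividends) I = 4.02·e^(−0.0413·5/12) = 3.9514
Fair forward F* = (S − I)·e^(rT) = (308.98 − 3.9514)·e^0.024092 = 305.0286 × 1.024385 = 312.4667
Market C$320.42 > fair 312.4667: forward overpriced → cash-and-carry (borrow at r, buy the stock and collect the dividends, short the forward).
Profit at T = |F_mkt − F*| = |320.42 − 312.4667| = C$7.95 per share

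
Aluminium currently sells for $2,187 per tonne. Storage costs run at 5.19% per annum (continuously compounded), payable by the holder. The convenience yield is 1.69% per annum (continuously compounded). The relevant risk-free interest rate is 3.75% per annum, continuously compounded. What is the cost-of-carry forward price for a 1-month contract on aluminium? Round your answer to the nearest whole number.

$2,200 per tonne

Net carry = r + u − y = 0.0375 + 0.0519 − 0.0169 = 0.0725
F = S·e^((r+u−y)T) = 2187 · e^(0.0725 × 1/12) = 2187 · e^0.006042
= 2187 × 1.006060 = $2,200 per tonne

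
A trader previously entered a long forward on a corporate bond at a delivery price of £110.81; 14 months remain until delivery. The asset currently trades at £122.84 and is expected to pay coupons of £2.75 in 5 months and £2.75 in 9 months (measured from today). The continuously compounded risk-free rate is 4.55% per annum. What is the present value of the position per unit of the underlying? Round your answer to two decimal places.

PV(remaining coupons) I = 2.75·e^(−0.0455·5/12) + 2.75·e^(−0.0455·9/12) = 5.3561
Current forward F = (S − I)·e^(rT) = (122.84 − 5.3561)·e^(0.0455·14/12) = 117.4839 × 1.054518 = 123.8889
Value (long) = (F − K)·e^(−rT) = (123.8889 − 110.81) × 0.948301 = 12.4027
Value = £12.40

£12.40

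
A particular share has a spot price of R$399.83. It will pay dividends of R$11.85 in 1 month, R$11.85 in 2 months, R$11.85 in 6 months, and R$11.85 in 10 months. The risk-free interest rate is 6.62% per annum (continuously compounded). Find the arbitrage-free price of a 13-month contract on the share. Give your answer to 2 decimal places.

PV(dividends) I = 11.85·e^(−0.0662·1/12) + 11.85·e^(−0.0662·2/12) + 11.85·e^(−0.0662·6/12) + 11.85·e^(−0.0662·10/12)
I = 11.7848 + 11.7200 + 11.4642 + 11.2140 = 46.1830
F = (S − I)·e^(rT) = (399.83 − 46.1830) · e^(0.0662·13/12)
= 353.6470 · e^0.071717 = 353.6470 × 1.074351 = R$379.94

R$379.94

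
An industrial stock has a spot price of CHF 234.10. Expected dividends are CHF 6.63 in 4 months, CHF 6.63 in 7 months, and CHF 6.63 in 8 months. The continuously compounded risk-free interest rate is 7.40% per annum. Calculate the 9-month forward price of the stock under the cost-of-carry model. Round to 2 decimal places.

CHF 227.24

PV(dividends) I = 6.63·e^(−0.0740·4/12) + 6.63·e^(−0.0740·7/12) + 6.63·e^(−0.0740·8/12)
I = 6.4685 + 6.3499 + 6.3109 = 19.1293
F = (S − I)·e^(rT) = (234.10 − 19.1293) · e^(0.0740·9/12)
= 214.9707 · e^0.055500 = 214.9707 × 1.057069 = CHF 227.24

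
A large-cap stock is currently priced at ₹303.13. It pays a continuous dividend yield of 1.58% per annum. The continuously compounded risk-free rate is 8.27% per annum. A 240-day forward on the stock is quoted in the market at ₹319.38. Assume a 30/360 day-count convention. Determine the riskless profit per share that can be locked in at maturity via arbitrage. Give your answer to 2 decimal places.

₹2.42 per share

Fair forward: F* = S·e^(carry·T), with carry = (r − q) = 0.0827 − 0.0158 = 0.0669
F* = 303.13 · e^(0.0669 × 240/360) = 303.13 · e^0.044600 = 303.13 × 1.045610 = ₹316.9558
Market ₹319.38 > fair ₹316.9558: forward overpriced → cash-and-carry (buy spot, short the forward).
At maturity, profit = |F_mkt − F*| = |319.38 − 316.9558| = ₹2.42 per share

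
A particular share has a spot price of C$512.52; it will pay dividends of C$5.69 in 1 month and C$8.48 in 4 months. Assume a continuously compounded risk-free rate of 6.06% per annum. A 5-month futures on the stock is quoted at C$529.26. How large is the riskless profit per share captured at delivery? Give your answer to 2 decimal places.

PV(dividends) I = 5.69·e^(−0.0606·1/12) + 8.48·e^(−0.0606·4/12) = 13.9718
Fair futures F* = (S − I)·e^(rT) = (512.52 − 13.9718)·e^0.025250 = 498.5482 × 1.025571 = 511.2966
Market C$529.26 > fair 511.2966: forward overpriced → cash-and-carry (borrow at r, buy the stock and collect the dividends, short the forward).
Profit at T = |F_mkt − F*| = |529.26 − 511.2966| = C$17.96 per share

C$17.96 per share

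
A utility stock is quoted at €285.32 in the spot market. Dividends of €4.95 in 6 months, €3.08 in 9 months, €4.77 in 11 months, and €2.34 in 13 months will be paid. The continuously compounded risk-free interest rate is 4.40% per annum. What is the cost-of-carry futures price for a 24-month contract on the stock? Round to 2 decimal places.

€295.58

PV(dividends) I = 4.95·e^(−0.0440·6/12) + 3.08·e^(−0.0440·9/12) + 4.77·e^(−0.0440·11/12) + 2.34·e^(−0.0440·13/12)
I = 4.8423 + 2.9800 + 4.5814 + 2.2311 = 14.6348
F = (S − I)·e^(rT) = (285.32 − 14.6348) · e^(0.0440·24/12)
= 270.6852 · e^0.088000 = 270.6852 × 1.091988 = €295.58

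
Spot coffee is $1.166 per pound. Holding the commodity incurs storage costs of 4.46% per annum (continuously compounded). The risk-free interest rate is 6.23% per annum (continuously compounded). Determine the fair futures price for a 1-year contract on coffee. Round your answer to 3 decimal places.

Net carry = r + u − y = 0.0623 + 0.0446 − 0.0000 = 0.1069
F = S·e^((r+u−y)T) = 1.166 · e^(0.1069 × 1) = 1.166 · e^0.106900
= 1.166 × 1.112823 = $1.298 per pound

$1.298 per pound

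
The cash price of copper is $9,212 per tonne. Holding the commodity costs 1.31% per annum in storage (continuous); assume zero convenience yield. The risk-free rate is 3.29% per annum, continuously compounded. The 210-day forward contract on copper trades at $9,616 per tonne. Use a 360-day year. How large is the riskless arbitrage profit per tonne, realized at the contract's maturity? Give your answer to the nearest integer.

Fair forward: F* = S·e^(carry·T), with carry = (r + u) = 0.0329 + 0.0131 = 0.0460
F* = 9212 · e^(0.0460 × 210/360) = 9212 · e^0.026833 = 9212 × 1.027196 = $9462.5296
Market $9616 > fair $9462.5296: forward overpriced → cash-and-carry (buy spot, short the forward).
At maturity, profit = |F_mkt − F*| = |9616 − 9462.5296| = $153 per tonne

$153 per tonne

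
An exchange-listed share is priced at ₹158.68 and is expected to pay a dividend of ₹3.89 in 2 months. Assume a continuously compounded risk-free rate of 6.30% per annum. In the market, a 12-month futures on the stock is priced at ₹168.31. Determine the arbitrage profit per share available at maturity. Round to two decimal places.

₹3.41 per share

PV(dividends) I = 3.89·e^(−0.0630·2/12) = 3.8494
Fair futures F* = (S − I)·e^(rT) = (158.68 − 3.8494)·e^0.063000 = 154.8306 × 1.065027 = 164.8988
Market ₹168.31 > fair 164.8988: forward overpriced → cash-and-carry (borrow at r, buy the stock and collect the dividends, short the forward).
Profit at T = |F_mkt − F*| = |168.31 − 164.8988| = ₹3.41 per share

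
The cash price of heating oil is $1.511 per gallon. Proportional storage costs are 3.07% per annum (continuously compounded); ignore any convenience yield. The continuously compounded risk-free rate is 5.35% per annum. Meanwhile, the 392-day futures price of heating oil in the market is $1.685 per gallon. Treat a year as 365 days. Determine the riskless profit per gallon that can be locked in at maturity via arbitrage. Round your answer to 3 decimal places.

Fair futures: F* = S·e^(carry·T), with carry = (r + u) = 0.0535 + 0.0307 = 0.0842
F* = 1.511 · e^(0.0842 × 392/365) = 1.511 · e^0.090428 = 1.511 × 1.094643 = $1.6540
Market $1.685 > fair $1.6540: forward overpriced → cash-and-carry (buy spot, short the forward).
At maturity, profit = |F_mkt − F*| = |1.685 − 1.6540| = $0.031 per gallon

$0.031 per gallon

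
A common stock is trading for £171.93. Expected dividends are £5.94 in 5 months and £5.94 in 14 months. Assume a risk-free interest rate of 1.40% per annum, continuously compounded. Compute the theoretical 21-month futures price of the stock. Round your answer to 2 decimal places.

PV(dividends) I = 5.94·e^(−0.0140·5/12) + 5.94·e^(−0.0140·14/12)
I = 5.9055 + 5.8438 = 11.7493
F = (S − I)·e^(rT) = (171.93 − 11.7493) · e^(0.0140·21/12)
= 160.1807 · e^0.024500 = 160.1807 × 1.024803 = £164.15

£164.15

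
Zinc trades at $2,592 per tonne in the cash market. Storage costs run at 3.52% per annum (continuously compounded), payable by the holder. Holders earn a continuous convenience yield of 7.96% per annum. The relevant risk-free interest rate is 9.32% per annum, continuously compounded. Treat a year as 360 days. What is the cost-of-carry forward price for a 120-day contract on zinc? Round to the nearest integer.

Net carry = r + u − y = 0.0932 + 0.0352 − 0.0796 = 0.0488
F = S·e^((r+u−y)T) = 2592 · e^(0.0488 × 120/360) = 2592 · e^0.016267
= 2592 × 1.016400 = $2,635 per tonne

$2,635 per tonne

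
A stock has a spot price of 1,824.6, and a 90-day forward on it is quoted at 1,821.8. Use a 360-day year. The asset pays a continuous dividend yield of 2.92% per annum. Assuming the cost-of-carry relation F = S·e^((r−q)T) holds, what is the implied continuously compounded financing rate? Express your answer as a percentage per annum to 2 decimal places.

From F = S·e^((r−q)T): (r − q) = ln(F/S)/T
ln(1821.8/1824.6) = ln(0.998465) = -0.001536
(r − q) = -0.001536 / (90/360) = -0.006144
r = ln(F/S)/T + q = -0.006144 + 0.0292 = 0.023056
r = 2.31%

2.31%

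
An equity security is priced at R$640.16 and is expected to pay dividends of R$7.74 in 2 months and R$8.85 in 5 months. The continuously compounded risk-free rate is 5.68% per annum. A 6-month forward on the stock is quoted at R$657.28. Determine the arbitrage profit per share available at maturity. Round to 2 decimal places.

R$15.46 per share

PV(dividends) I = 7.74·e^(−0.0568·2/12) + 8.85·e^(−0.0568·5/12) = 16.3101
Fair forward F* = (S − I)·e^(rT) = (640.16 − 16.3101)·e^0.028400 = 623.8499 × 1.028807 = 641.8211
Market R$657.28 > fair 641.8211: forward overpriced → cash-and-carry (borrow at r, buy the stock and collect the dividends, short the forward).
Profit at T = |F_mkt − F*| = |657.28 − 641.8211| = R$15.46 per share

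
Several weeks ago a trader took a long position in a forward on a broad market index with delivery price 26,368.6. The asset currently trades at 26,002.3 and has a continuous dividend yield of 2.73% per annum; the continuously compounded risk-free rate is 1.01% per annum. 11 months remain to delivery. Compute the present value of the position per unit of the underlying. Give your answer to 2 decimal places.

-765.93

Current fair forward for the remaining 11 months: F = S·e^((r − q)·T), (r − q) = 0.0101 − 0.0273 = -0.0172
F = 26002.3 · e^(-0.0172 × 11/12) = 26002.3 × 0.98435698 = 25595.5455
Value of long forward = (F − K)·e^(−rT) = (25595.5455 − 26368.6) · e^(−0.0101·11/12)
= -773.0545 × 0.99078439 = -765.93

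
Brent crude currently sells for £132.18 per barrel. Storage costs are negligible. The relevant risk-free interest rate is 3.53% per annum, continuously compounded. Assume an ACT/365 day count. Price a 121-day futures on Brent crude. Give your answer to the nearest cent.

F = S·e^(rT) = 132.18 · e^(0.0353 × 121/365) = 132.18 · e^0.011702
= 132.18 × 1.011771 = £133.74 per barrel

£133.74 per barrel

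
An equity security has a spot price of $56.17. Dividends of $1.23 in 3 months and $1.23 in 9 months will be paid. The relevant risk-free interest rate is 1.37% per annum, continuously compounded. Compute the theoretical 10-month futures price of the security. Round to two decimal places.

PV(dividends) I = 1.23·e^(−0.0137·3/12) + 1.23·e^(−0.0137·9/12)
I = 1.2258 + 1.2174 = 2.4432
F = (S − I)·e^(rT) = (56.17 − 2.4432) · e^(0.0137·10/12)
= 53.7268 · e^0.011417 = 53.7268 × 1.011482 = $54.34

$54.34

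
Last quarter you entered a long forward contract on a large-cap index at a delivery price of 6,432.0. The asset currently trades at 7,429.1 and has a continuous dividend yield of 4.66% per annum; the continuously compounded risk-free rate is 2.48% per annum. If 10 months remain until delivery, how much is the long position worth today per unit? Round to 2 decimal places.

845.70

Current fair forward for the remaining 10 months: F = S·e^((r − q)·T), (r − q) = 0.0248 − 0.0466 = -0.0218
F = 7429.1 · e^(-0.0218 × 10/12) = 7429.1 × 0.98199735 = 7295.3565
Value of long forward = (F − K)·e^(−rT) = (7295.3565 − 6432.0) · e^(−0.0248·10/12)
= 863.3565 × 0.97954543 = 845.70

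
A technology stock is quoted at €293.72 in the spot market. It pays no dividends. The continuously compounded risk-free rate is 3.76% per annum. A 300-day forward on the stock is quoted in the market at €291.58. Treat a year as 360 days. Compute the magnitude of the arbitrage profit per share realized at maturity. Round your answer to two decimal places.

€11.49 per share

Fair forward: F* = S·e^(carry·T), with carry = r = 0.0376
F* = 293.72 · e^(0.0376 × 300/360) = 293.72 · e^0.031333 = 293.72 × 1.031829 = €303.0688
Market €291.58 < fair €303.0688: forward underpriced → reverse cash-and-carry (short spot, go long the forward).
At maturity, profit = |F_mkt − F*| = |291.58 − 303.0688| = €11.49 per share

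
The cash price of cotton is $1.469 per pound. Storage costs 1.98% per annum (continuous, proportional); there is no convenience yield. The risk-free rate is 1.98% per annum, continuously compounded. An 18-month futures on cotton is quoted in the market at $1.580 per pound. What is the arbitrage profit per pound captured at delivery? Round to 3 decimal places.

Fair futures: F* = S·e^(carry·T), with carry = (r + u) = 0.0198 + 0.0198 = 0.0396
F* = 1.469 · e^(0.0396 × 18/12) = 1.469 · e^0.059400 = 1.469 × 1.061200 = $1.5589
Market $1.580 > fair $1.5589: forward overpriced → cash-and-carry (buy spot, short the forward).
At maturity, profit = |F_mkt − F*| = |1.580 − 1.5589| = $0.021 per pound

$0.021 per pound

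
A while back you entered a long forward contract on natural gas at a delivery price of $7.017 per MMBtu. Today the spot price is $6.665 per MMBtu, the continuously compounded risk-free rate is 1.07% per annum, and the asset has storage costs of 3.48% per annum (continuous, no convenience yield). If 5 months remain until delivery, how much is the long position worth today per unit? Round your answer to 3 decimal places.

Current fair forward for the remaining 5 months: F = S·e^((r + u)·T), (r + u) = 0.0107 + 0.0348 = 0.0455
F = 6.665 · e^(0.0455 × 5/12) = 6.665 × 1.019139 = 6.7926
Value of long forward = (F − K)·e^(−rT) = (6.7926 − 7.017) · e^(−0.0107·5/12)
= -0.2244 × 0.995552 = -0.223

-$0.223 per MMBtu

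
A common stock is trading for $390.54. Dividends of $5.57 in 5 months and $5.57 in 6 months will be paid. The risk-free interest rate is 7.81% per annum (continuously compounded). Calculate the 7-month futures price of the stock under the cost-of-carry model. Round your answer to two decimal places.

$397.49

PV(dividends) I = 5.57·e^(−0.0781·5/12) + 5.57·e^(−0.0781·6/12)
I = 5.3917 + 5.3567 = 10.7484
F = (S − I)·e^(rT) = (390.54 − 10.7484) · e^(0.0781·7/12)
= 379.7916 · e^0.045558 = 379.7916 × 1.046612 = $397.49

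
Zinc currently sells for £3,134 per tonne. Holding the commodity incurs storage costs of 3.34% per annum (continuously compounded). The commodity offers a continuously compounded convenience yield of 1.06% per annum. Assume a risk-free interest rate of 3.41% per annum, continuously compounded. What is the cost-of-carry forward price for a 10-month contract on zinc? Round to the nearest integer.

£3,286 per tonne

Net carry = r + u − y = 0.0341 + 0.0334 − 0.0106 = 0.0569
F = S·e^((r+u−y)T) = 3134 · e^(0.0569 × 10/12) = 3134 · e^0.047417
= 3134 × 1.048559 = £3,286 per tonne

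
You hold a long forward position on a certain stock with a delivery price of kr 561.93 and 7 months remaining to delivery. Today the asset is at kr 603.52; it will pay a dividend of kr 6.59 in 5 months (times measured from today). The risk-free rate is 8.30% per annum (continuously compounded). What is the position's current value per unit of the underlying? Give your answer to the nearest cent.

kr 61.78

PV(remaining dividends) I = 6.59·e^(−0.0830·5/12) = 6.3660
Current forward F = (S − I)·e^(rT) = (603.52 − 6.3660)·e^(0.0830·7/12) = 597.1540 × 1.049608 = 626.7776
Value (long) = (F − K)·e^(−rT) = (626.7776 − 561.93) × 0.952737 = 61.7827
Value = kr 61.78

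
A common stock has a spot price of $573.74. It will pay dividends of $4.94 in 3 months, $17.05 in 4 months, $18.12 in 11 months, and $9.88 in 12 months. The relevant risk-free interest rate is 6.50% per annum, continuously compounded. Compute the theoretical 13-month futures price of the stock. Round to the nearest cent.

PV(dividends) I = 4.94·e^(−0.0650·3/12) + 17.05·e^(−0.0650·4/12) + 18.12·e^(−0.0650·11/12) + 9.88·e^(−0.0650·12/12)
I = 4.8604 + 16.6846 + 17.0719 + 9.2582 = 47.8751
F = (S − I)·e^(rT) = (573.74 − 47.8751) · e^(0.0650·13/12)
= 525.8649 · e^0.070417 = 525.8649 × 1.072956 = $564.23

$564.23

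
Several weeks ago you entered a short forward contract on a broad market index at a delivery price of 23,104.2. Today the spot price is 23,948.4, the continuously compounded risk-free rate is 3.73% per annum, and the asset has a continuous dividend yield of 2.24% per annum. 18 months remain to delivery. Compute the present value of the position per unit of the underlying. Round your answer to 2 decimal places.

-1310.08

Current fair forward for the remaining 18 months: F = S·e^((r − q)·T), (r − q) = 0.0373 − 0.0224 = 0.0149
F = 23948.4 · e^(0.0149 × 18/12) = 23948.4 × 1.02260163 = 24489.6729
Value of long forward = (F − K)·e^(−rT) = (24489.6729 − 23104.2) · e^(−0.0373·18/12)
= 1385.4729 × 0.94558641 = 1310.08
Short position value = −(long value) = -1310.08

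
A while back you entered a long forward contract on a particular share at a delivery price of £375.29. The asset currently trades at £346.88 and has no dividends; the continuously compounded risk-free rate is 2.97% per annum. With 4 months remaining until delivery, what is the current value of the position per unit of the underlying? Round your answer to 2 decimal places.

Current fair forward for the remaining 4 months: F = S·e^(r·T), r = 0.0297
F = 346.88 · e^(0.0297 × 4/12) = 346.88 × 1.009949 = 350.3311
Value of long forward = (F − K)·e^(−rT) = (350.3311 − 375.29) · e^(−0.0297·4/12)
= -24.9589 × 0.990149 = -24.71

-£24.71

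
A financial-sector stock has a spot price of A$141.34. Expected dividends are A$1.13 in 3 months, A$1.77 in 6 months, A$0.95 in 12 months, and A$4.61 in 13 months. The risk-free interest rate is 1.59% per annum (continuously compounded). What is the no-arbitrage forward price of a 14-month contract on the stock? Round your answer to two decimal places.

PV(dividends) I = 1.13·e^(−0.0159·3/12) + 1.77·e^(−0.0159·6/12) + 0.95·e^(−0.0159·12/12) + 4.61·e^(−0.0159·13/12)
I = 1.1255 + 1.7560 + 0.9350 + 4.5313 = 8.3478
F = (S − I)·e^(rT) = (141.34 − 8.3478) · e^(0.0159·14/12)
= 132.9922 · e^0.018550 = 132.9922 × 1.018723 = A$135.48

A$135.48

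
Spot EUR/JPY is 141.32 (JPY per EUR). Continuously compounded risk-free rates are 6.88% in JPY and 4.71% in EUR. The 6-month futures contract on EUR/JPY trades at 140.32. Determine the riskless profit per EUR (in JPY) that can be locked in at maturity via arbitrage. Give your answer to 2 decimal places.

2.54 per EUR (in JPY)

Fair futures: F* = S·e^(carry·T), with carry = (r_JPY − r_EUR) = 0.0688 − 0.0471 = 0.0217
F* = 141.32 · e^(0.0217 × 6/12) = 141.32 · e^0.010850 = 141.32 × 1.010909 = 142.8617
Market 140.32 < fair 142.8617: forward underpriced → reverse cash-and-carry (short spot, go long the forward).
At maturity, profit = |F_mkt − F*| = |140.32 − 142.8617| = 2.54 per EUR (in JPY)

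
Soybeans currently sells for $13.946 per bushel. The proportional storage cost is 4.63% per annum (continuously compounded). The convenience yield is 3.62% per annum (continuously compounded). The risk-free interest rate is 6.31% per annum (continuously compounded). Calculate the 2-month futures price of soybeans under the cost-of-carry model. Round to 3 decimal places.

Net carry = r + u − y = 0.0631 + 0.0463 − 0.0362 = 0.0732
F = S·e^((r+u−y)T) = 13.946 · e^(0.0732 × 2/12) = 13.946 · e^0.012200
= 13.946 × 1.012275 = $14.117 per bushel

$14.117 per bushel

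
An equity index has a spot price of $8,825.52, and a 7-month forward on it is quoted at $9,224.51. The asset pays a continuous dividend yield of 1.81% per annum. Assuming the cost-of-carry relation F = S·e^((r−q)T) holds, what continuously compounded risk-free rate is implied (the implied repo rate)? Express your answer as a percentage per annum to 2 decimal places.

9.39%

From F = S·e^((r−q)T): (r − q) = ln(F/S)/T
ln(9224.51/8825.52) = ln(1.045209) = 0.044217
(r − q) = 0.044217 / (7/12) = 0.075801
r = ln(F/S)/T + q = 0.075801 + 0.0181 = 0.093901
r = 9.39%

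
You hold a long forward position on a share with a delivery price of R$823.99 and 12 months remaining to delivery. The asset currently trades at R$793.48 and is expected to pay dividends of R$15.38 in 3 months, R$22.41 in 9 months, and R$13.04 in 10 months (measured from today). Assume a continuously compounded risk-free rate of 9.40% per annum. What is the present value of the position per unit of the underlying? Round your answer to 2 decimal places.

-R$4.55

PV(remaining dividends) I = 15.38·e^(−0.0940·3/12) + 22.41·e^(−0.0940·9/12) + 13.04·e^(−0.0940·10/12) = 47.9648
Current forward F = (S − I)·e^(rT) = (793.48 − 47.9648)·e^(0.0940·12/12) = 745.5152 × 1.098560 = 818.9932
Value (long) = (F − K)·e^(−rT) = (818.9932 − 823.99) × 0.910283 = -4.5485
Value = -R$4.55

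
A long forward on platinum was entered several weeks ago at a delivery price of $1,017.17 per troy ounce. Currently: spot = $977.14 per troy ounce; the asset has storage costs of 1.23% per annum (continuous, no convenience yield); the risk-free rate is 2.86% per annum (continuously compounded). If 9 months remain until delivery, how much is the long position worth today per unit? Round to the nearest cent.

Current fair forward for the remaining 9 months: F = S·e^((r + u)·T), (r + u) = 0.0286 + 0.0123 = 0.0409
F = 977.14 · e^(0.0409 × 9/12) = 977.14 × 1.031150 = 1007.5779
Value of long forward = (F − K)·e^(−rT) = (1007.5779 − 1017.17) · e^(−0.0286·9/12)
= -9.5921 × 0.978778 = -9.39

-$9.39 per troy ounce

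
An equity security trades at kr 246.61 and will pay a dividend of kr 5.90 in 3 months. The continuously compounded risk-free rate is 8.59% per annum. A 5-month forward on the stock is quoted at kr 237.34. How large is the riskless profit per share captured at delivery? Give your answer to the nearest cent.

PV(dividends) I = 5.90·e^(−0.0859·3/12) = 5.7746
Fair forward F* = (S − I)·e^(rT) = (246.61 − 5.7746)·e^0.035792 = 240.8354 × 1.036440 = 249.6114
Market kr 237.34 < fair 249.6114: forward underpriced → reverse cash-and-carry (short the stock, invest proceeds at r, pay the dividends, go long the forward).
Profit at T = |F_mkt − F*| = |237.34 − 249.6114| = kr 12.27 per share

kr 12.27 per share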